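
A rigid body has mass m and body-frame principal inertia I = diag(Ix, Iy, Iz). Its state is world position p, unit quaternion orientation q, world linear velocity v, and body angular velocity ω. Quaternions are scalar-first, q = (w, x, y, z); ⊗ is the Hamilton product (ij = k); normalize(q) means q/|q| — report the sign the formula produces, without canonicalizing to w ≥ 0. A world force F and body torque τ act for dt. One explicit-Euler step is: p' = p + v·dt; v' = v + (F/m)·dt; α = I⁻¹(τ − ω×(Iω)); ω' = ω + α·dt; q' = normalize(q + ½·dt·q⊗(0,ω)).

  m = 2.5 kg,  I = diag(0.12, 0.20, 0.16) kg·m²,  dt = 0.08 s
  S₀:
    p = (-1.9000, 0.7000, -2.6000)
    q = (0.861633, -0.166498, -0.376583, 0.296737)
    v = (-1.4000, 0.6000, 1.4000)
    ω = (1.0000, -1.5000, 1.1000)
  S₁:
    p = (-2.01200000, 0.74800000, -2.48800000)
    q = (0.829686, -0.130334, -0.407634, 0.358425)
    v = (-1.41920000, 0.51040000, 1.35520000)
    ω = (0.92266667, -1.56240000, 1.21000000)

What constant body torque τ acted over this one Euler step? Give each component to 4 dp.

τ = (-0.0500, -0.2000, 0.1000)

rate change Δω = (-0.07733333, -0.06240000, 0.11000000)
I·α + gyro = (-0.0500, -0.2000, 0.1000)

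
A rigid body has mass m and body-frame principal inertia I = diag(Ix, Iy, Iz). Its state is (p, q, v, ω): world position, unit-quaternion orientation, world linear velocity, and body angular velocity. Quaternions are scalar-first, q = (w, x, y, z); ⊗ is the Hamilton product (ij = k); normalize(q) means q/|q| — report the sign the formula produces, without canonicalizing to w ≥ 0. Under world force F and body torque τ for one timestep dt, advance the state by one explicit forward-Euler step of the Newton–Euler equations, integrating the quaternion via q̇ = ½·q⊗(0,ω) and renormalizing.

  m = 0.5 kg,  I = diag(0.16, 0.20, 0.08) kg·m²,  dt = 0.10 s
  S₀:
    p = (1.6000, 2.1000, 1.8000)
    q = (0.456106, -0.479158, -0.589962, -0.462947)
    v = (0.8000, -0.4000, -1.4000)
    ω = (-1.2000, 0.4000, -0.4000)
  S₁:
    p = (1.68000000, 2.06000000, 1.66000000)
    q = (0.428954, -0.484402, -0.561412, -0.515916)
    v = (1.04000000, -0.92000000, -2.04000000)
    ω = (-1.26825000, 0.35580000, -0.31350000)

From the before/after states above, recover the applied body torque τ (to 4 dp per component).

ω₁ − ω₀ = (-0.06825000, -0.04420000, 0.08650000)
ω₀×(Iω₀) = (0.0192, 0.0384, -0.0192)
applied torque τ = (-0.0900, -0.0500, 0.0500)

τ = (-0.0900, -0.0500, 0.0500)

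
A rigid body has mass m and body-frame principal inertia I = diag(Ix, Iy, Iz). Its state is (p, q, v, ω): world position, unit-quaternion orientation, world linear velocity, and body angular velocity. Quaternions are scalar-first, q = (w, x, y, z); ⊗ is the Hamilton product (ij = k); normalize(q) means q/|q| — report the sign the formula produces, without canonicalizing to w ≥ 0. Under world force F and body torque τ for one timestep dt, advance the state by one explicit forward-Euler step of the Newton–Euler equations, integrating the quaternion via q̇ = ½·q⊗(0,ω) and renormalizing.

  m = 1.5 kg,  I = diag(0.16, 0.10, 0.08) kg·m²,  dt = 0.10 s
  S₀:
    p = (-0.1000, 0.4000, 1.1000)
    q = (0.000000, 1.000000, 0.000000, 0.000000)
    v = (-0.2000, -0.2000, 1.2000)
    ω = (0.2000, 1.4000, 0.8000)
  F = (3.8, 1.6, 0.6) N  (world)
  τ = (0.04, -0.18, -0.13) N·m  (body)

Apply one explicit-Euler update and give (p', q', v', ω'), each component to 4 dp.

(τ − ω×Iω)/I = (0.3900, -1.9280, -1.4150)
ω + α·dt = (0.2390, 1.2072, 0.6585)
q⊗(0,ω) = (-0.2000000, 0.0000000, -0.8000000, 1.4000000)
q + ½dt·q⊗(0,ω), renormalized = (-0.0100, 0.9967, -0.0399, 0.0698)
p' = p + v·dt = (-0.1200, 0.3800, 1.2200)
v + (F/m)dt = (0.0533, -0.0933, 1.2400)

p' = (-0.1200, 0.3800, 1.2200)
q' = (-0.0100, 0.9967, -0.0399, 0.0698)
v' = (0.0533, -0.0933, 1.2400)
ω' = (0.2390, 1.2072, 0.6585)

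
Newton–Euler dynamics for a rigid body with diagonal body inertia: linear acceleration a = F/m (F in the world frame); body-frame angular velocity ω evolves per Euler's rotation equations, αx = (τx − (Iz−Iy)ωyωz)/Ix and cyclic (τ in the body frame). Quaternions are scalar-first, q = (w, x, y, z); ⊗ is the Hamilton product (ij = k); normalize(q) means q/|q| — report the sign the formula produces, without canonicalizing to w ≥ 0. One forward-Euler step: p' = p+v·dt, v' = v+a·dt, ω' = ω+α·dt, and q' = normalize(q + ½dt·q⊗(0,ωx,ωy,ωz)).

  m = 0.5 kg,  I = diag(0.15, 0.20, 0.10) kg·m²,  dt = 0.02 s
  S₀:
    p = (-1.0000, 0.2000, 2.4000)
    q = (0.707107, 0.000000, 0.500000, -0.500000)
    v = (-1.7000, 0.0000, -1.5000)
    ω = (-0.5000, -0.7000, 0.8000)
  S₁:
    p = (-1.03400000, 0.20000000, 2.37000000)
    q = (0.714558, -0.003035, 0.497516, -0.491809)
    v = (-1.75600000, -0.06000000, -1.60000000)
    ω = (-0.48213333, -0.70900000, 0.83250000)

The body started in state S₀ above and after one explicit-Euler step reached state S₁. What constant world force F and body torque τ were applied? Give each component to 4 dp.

F = (-1.4000, -1.5000, -2.5000)
τ = (0.1900, -0.1100, 0.1800)

v₁ − v₀ = (-0.05600000, -0.06000000, -0.10000000)
m·(v₁−v₀)/dt = (-1.4000, -1.5000, -2.5000)
ω₁ − ω₀ = (0.01786667, -0.00900000, 0.03250000)
gyro term ω₀×Iω₀ = (0.0560, -0.0200, 0.0175)
applied torque τ = (0.1900, -0.1100, 0.1800)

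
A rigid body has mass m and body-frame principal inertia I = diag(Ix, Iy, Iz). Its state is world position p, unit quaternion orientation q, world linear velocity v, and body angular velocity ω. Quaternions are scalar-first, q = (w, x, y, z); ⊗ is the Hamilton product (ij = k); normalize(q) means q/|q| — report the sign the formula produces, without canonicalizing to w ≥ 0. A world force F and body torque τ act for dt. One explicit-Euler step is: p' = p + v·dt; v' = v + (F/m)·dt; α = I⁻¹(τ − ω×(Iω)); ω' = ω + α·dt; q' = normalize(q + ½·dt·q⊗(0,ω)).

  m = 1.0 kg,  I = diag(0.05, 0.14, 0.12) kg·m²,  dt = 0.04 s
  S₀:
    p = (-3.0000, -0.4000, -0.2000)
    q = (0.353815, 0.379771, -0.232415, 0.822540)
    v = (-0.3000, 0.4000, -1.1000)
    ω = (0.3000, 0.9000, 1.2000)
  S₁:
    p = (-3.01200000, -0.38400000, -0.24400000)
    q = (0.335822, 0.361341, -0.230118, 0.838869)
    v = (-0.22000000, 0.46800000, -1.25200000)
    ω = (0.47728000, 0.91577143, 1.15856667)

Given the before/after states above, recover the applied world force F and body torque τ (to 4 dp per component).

F = (2.0000, 1.7000, -3.8000)
τ = (0.2000, 0.0300, -0.1000)

v₁ − v₀ = (0.08000000, 0.06800000, -0.15200000)
applied force F = (2.0000, 1.7000, -3.8000)
rate change Δω = (0.17728000, 0.01577143, -0.04143333)
precession coupling = (-0.0216, -0.0252, 0.0243)
I·α + gyro = (0.2000, 0.0300, -0.1000)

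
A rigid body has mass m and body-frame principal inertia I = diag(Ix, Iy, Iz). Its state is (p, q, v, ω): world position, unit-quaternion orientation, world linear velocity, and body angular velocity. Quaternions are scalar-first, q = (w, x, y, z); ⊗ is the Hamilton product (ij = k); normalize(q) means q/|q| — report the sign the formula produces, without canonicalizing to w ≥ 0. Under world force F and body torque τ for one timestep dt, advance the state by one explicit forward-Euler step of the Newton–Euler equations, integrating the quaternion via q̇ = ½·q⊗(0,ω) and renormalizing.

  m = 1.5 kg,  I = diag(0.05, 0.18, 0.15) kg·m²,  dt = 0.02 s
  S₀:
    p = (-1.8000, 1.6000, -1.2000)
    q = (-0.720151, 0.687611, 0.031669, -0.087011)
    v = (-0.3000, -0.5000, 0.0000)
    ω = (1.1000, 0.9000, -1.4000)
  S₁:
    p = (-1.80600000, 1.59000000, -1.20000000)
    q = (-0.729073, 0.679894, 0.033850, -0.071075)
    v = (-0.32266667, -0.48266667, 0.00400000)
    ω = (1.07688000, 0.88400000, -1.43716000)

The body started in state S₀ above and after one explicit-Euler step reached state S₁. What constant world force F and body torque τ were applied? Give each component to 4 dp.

F = (-1.7000, 1.3000, 0.3000)
τ = (-0.0200, 0.0100, -0.1500)

Δv = v₁−v₀ = (-0.02266667, 0.01733333, 0.00400000)
applied force F = (-1.7000, 1.3000, 0.3000)
rate change Δω = (-0.02312000, -0.01600000, -0.03716000)
applied torque τ = (-0.0200, 0.0100, -0.1500)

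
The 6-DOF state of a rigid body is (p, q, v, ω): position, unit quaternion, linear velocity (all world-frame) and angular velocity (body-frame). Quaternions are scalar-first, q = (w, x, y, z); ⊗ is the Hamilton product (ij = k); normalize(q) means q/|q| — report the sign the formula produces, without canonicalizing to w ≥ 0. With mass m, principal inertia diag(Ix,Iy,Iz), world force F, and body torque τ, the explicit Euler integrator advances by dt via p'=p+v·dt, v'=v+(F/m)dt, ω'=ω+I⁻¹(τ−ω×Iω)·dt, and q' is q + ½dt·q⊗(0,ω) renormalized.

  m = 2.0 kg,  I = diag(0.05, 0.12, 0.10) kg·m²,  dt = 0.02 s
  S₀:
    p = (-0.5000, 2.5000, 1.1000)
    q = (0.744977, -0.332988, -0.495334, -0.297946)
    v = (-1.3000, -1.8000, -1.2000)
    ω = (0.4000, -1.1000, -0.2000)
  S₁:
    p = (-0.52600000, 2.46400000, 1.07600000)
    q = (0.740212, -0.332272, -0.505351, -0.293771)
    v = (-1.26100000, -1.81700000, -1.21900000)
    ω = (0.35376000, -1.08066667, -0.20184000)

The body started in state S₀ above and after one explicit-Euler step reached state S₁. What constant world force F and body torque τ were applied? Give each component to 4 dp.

ω₁ − ω₀ = (-0.04624000, 0.01933333, -0.00184000)
ω₀×(Iω₀) = (-0.0044, 0.0040, -0.0308)
applied torque τ = (-0.1200, 0.1200, -0.0400)
velocity change Δv = (0.03900000, -0.01700000, -0.01900000)
F = m·Δv/dt = (3.9000, -1.7000, -1.9000)

F = (3.9000, -1.7000, -1.9000)
τ = (-0.1200, 0.1200, -0.0400)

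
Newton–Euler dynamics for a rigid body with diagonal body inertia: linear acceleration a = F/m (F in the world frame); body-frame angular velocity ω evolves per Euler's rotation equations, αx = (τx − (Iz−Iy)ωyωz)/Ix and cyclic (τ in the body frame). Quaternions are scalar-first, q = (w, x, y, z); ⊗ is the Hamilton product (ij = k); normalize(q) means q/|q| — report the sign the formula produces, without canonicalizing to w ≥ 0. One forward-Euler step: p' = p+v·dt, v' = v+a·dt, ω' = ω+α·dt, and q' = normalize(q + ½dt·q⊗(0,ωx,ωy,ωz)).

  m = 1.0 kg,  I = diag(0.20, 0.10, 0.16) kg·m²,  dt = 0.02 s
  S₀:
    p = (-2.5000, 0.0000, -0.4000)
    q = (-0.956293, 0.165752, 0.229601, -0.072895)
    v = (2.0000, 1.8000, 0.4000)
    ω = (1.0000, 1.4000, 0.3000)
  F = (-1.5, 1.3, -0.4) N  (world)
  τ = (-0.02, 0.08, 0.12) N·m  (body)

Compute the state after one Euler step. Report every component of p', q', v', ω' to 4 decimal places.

linear accel F/m = (-1.5000, 1.3000, -0.4000)
new position p' = (-2.4600, 0.0360, -0.3920)
v + (F/m)dt = (1.9700, 1.8260, 0.3920)
ω×(Iω) gyroscopic = (0.0252, 0.0120, -0.1400)
α = I⁻¹(τ − ω×Iω) = (-0.2260, 0.6800, 1.6250)
new body rate ω' = (0.9955, 1.4136, 0.3325)
Hamilton product q⊗(0,ω) = (-0.4653249, -0.7853597, -1.4614308, -0.2844361)
q' = normalize(q + ½dt·q⊗(0,ω)) = (-0.9608, 0.1579, 0.2150, -0.0757)

p' = (-2.4600, 0.0360, -0.3920)
q' = (-0.9608, 0.1579, 0.2150, -0.0757)
v' = (1.9700, 1.8260, 0.3920)
ω' = (0.9955, 1.4136, 0.3325)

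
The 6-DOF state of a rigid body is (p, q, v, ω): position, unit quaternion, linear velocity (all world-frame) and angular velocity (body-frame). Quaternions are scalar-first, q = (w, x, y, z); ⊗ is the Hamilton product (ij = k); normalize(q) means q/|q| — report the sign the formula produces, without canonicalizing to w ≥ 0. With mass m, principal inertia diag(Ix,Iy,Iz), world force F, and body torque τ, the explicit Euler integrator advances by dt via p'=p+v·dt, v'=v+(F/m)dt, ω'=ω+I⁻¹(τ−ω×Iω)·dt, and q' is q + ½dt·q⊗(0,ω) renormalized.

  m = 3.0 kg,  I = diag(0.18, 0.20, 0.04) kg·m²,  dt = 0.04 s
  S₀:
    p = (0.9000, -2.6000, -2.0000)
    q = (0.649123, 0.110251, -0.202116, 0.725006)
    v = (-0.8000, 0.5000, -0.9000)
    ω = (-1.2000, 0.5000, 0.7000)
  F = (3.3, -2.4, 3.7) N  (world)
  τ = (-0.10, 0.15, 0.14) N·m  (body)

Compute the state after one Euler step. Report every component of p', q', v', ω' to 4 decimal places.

p' = (0.8680, -2.5800, -2.0360)
q' = (0.6434, 0.0846, -0.2145, 0.7300)
v' = (-0.7560, 0.4680, -0.8507)
ω' = (-1.2098, 0.5535, 0.8520)

gyro term ω×Iω = (-0.0560, -0.1176, -0.0120)
angular accel α = (-0.2444, 1.3380, 3.8000)
ω' = ω + α·dt = (-1.2098, 0.5535, 0.8520)
q⊗(0,ω) = (-0.2741450, -1.2829318, -0.6226214, 0.2669724)
q + ½dt·q⊗(0,ω), renormalized = (0.6434, 0.0846, -0.2145, 0.7300)
p + v·dt = (0.8680, -2.5800, -2.0360)
new velocity v' = (-0.7560, 0.4680, -0.8507)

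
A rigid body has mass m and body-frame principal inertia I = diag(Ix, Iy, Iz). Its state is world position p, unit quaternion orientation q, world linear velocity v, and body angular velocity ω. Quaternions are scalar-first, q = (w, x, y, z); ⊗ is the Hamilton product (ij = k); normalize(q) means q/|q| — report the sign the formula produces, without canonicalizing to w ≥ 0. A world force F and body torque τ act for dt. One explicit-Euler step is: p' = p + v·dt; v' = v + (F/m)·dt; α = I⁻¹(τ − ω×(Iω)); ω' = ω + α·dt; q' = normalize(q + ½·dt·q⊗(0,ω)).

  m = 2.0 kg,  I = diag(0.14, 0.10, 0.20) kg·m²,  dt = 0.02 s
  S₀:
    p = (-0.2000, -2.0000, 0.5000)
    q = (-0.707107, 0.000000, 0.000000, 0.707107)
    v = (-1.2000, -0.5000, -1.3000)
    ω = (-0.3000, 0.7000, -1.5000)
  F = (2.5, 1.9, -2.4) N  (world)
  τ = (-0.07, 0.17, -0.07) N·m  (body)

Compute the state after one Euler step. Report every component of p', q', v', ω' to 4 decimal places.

p' = (-0.2240, -2.0100, 0.4740)
q' = (-0.6964, -0.0028, -0.0071, 0.7176)
v' = (-1.1750, -0.4810, -1.3240)
ω' = (-0.2950, 0.7394, -1.5078)

gyro term ω×Iω = (-0.1050, -0.0270, 0.0084)
angular accel α = (0.2500, 1.9700, -0.3920)
new body rate ω' = (-0.2950, 0.7394, -1.5078)
Hamilton product q⊗(0,ω) = (1.0606605, -0.2828428, -0.7071070, 1.0606605)
q' = normalize(q + ½dt·q⊗(0,ω)) = (-0.6964, -0.0028, -0.0071, 0.7176)
new position p' = (-0.2240, -2.0100, 0.4740)
new velocity v' = (-1.1750, -0.4810, -1.3240)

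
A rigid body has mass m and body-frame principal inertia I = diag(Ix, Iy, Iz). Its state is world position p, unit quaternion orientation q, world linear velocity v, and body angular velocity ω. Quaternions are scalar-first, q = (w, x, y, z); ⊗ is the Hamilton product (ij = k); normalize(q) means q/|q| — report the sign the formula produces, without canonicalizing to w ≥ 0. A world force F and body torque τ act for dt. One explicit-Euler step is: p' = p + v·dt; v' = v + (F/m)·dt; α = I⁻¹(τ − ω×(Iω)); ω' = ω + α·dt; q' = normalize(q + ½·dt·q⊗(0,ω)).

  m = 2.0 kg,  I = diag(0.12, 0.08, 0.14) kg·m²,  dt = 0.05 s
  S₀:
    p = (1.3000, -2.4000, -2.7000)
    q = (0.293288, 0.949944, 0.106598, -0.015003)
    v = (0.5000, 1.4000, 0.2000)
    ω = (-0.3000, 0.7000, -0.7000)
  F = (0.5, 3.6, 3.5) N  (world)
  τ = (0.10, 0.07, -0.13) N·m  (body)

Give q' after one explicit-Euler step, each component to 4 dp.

q' = (0.2982, 0.9458, 0.1284, -0.0027)

Hamilton product q⊗(0,ω) = (0.1998625, -0.1521029, 0.8747633, 0.4916386)
q + ½dt·q⊗(0,ω), renormalized = (0.2982, 0.9458, 0.1284, -0.0027)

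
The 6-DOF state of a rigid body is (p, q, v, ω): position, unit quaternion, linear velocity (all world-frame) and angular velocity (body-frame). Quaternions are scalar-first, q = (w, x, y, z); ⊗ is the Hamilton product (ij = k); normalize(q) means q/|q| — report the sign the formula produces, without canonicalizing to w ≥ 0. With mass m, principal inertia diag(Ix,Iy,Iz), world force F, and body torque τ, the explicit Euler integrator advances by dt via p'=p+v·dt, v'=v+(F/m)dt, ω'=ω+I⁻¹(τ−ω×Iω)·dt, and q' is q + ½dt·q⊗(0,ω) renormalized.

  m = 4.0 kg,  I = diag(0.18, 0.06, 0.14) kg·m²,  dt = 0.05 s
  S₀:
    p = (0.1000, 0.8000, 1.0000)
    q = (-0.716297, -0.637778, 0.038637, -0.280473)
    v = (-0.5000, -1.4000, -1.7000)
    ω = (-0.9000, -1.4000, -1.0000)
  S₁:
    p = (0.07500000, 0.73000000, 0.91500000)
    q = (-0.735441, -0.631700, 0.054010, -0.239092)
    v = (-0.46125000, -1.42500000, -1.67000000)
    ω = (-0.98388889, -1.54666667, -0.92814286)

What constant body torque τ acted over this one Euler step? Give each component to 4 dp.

τ = (-0.1900, -0.1400, 0.0500)

Δω = ω₁−ω₀ = (-0.08388889, -0.14666667, 0.07185714)
precession coupling = (0.1120, 0.0360, -0.1512)
I·α + gyro = (-0.1900, -0.1400, 0.0500)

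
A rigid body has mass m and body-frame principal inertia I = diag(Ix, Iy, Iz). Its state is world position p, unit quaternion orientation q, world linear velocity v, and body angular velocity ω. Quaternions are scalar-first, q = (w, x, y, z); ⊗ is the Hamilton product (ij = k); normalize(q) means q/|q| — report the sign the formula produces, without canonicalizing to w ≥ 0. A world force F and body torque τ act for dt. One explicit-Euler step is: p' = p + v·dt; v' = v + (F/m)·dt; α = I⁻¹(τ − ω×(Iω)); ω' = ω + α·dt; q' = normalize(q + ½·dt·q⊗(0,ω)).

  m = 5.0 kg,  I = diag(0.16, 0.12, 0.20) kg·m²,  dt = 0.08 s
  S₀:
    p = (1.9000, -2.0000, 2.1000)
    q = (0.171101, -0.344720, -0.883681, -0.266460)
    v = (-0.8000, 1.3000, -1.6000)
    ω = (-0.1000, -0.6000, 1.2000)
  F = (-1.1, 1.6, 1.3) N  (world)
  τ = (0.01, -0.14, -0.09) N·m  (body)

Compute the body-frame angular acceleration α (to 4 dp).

ω×(Iω) gyroscopic = (-0.0576, 0.0048, -0.0024)
(τ − ω×Iω)/I = (0.4225, -1.2067, -0.4380)

α = (0.4225, -1.2067, -0.4380)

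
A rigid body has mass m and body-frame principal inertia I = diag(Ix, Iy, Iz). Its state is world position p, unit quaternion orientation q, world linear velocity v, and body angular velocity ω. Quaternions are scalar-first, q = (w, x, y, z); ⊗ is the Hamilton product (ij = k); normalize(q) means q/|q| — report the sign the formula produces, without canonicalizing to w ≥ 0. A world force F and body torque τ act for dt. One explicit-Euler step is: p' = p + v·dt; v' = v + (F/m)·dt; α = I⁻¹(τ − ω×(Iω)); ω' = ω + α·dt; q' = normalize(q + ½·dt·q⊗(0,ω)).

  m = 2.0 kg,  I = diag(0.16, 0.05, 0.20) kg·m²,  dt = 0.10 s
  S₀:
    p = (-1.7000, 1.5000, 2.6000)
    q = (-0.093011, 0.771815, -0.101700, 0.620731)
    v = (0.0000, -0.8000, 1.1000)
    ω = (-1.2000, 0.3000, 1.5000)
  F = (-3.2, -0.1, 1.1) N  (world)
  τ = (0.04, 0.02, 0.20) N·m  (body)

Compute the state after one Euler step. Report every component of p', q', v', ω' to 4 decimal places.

p' = (-1.7000, 1.4200, 2.7100)
q' = (-0.0913, 0.7569, -0.1973, 0.6163)
v' = (-0.1600, -0.8050, 1.1550)
ω' = (-1.2172, 0.1960, 1.5802)

ω×(Iω) gyroscopic = (0.0675, 0.0720, 0.0396)
α = I⁻¹(τ − ω×Iω) = (-0.1719, -1.0400, 0.8020)
ω + α·dt = (-1.2172, 0.1960, 1.5802)
Hamilton product q⊗(0,ω) = (0.0255915, -0.2271561, -1.9305030, -0.0300120)
q + ½dt·q⊗(0,ω), renormalized = (-0.0913, 0.7569, -0.1973, 0.6163)
a = (-1.6000, -0.0500, 0.5500)
p + v·dt = (-1.7000, 1.4200, 2.7100)
v + (F/m)dt = (-0.1600, -0.8050, 1.1550)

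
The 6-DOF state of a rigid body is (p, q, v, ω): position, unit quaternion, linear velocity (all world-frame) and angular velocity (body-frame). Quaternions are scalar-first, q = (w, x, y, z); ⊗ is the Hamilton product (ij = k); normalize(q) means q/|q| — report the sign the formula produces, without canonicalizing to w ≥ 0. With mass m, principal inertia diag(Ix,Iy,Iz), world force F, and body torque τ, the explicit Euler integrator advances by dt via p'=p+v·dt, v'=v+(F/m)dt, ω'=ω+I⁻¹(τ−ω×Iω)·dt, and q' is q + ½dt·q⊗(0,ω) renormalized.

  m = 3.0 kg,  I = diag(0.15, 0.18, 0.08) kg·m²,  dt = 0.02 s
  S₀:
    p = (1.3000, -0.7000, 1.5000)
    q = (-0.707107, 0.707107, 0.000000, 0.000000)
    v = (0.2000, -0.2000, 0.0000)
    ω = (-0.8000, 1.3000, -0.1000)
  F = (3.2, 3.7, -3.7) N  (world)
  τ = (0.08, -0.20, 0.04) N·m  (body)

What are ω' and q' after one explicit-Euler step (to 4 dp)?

(τ − ω×Iω)/I = (0.4467, -1.1422, 0.8900)
new body rate ω' = (-0.7911, 1.2772, -0.0822)
q⊗(0,ω) = (0.5656856, 0.5656856, -0.8485284, 0.9899498)
q' = normalize(q + ½dt·q⊗(0,ω)) = (-0.7014, 0.7127, -0.0085, 0.0099)

ω' = (-0.7911, 1.2772, -0.0822)
q' = (-0.7014, 0.7127, -0.0085, 0.0099)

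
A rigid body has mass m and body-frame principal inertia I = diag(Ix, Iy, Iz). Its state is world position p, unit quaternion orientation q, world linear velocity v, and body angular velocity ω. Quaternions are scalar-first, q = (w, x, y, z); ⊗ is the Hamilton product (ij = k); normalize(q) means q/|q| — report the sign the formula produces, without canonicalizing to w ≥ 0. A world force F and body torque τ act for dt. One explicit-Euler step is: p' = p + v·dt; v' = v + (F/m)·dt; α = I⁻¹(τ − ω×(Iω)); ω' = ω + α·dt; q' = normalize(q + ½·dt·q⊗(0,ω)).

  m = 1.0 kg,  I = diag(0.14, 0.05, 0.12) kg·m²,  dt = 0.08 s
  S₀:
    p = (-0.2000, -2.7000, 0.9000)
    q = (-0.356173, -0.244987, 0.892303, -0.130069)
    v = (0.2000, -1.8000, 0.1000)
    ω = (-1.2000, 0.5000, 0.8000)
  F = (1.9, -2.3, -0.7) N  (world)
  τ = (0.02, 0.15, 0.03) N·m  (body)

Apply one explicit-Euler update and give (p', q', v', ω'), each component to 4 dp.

p' = (-0.1840, -2.8440, 0.9080)
q' = (-0.3809, -0.1964, 0.8976, -0.1033)
v' = (0.3520, -1.9840, 0.0440)
ω' = (-1.2046, 0.7707, 0.7840)

a = F/m = (1.9000, -2.3000, -0.7000)
p + v·dt = (-0.1840, -2.8440, 0.9080)
new velocity v' = (0.3520, -1.9840, 0.0440)
angular accel α = (-0.0571, 3.3840, -0.2000)
ω + α·dt = (-1.2046, 0.7707, 0.7840)
2q̇ = q⊗(0,ω) = (-0.6360807, 1.2062845, 0.1739859, 0.6633317)
updated quaternion q' = (-0.3809, -0.1964, 0.8976, -0.1033)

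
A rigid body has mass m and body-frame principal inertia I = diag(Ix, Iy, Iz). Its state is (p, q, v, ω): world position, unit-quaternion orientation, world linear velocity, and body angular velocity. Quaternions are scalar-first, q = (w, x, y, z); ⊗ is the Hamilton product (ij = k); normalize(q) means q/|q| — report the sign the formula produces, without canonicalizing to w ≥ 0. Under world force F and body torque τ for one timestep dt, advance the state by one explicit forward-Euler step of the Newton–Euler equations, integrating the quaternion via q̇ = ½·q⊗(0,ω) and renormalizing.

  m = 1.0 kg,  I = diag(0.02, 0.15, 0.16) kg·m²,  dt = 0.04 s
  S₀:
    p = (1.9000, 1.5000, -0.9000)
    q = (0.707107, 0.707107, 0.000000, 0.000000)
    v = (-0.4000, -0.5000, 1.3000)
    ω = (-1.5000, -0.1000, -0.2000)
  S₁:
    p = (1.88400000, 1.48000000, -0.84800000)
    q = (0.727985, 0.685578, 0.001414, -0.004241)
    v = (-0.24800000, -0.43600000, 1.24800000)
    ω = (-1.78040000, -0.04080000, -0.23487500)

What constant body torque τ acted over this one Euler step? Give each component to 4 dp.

τ = (-0.1400, 0.1800, -0.1200)

Δω = ω₁−ω₀ = (-0.28040000, 0.05920000, -0.03487500)
precession coupling = (0.0002, -0.0420, 0.0195)
applied torque τ = (-0.1400, 0.1800, -0.1200)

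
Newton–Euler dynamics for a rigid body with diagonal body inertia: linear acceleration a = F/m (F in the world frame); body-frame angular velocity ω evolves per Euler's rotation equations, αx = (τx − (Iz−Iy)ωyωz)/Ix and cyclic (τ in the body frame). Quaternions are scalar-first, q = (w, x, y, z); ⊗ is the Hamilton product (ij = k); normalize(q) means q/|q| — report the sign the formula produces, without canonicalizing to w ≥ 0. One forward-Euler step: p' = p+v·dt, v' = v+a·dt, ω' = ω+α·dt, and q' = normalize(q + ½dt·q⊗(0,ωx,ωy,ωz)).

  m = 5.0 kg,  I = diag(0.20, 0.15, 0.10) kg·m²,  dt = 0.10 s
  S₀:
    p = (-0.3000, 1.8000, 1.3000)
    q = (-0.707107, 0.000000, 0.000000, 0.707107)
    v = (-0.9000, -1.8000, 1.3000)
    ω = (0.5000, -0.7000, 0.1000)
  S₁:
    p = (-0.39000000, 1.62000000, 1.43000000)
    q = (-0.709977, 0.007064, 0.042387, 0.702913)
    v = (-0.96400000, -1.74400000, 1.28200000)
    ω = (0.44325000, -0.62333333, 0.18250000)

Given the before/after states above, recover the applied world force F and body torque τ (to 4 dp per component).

rate change Δω = (-0.05675000, 0.07666667, 0.08250000)
gyro term ω₀×Iω₀ = (0.0035, 0.0050, 0.0175)
I·α + gyro = (-0.1100, 0.1200, 0.1000)
Δv = v₁−v₀ = (-0.06400000, 0.05600000, -0.01800000)
F = m·Δv/dt = (-3.2000, 2.8000, -0.9000)

F = (-3.2000, 2.8000, -0.9000)
τ = (-0.1100, 0.1200, 0.1000)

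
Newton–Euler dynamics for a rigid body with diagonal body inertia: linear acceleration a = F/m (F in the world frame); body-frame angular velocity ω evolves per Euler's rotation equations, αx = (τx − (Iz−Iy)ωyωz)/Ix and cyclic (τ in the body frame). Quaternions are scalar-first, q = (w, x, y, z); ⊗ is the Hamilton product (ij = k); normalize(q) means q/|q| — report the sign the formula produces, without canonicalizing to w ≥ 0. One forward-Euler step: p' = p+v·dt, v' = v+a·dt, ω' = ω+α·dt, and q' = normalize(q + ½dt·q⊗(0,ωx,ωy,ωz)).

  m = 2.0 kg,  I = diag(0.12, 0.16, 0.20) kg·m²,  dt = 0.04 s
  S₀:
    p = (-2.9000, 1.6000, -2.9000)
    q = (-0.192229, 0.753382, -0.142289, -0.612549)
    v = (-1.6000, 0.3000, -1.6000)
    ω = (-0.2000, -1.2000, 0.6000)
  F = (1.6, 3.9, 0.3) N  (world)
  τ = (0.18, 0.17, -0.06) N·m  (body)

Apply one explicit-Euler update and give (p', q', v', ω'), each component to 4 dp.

gyro term ω×Iω = (-0.0288, 0.0096, 0.0096)
(τ − ω×Iω)/I = (1.7400, 1.0025, -0.3480)
ω' = ω + α·dt = (-0.1304, -1.1599, 0.5861)
Hamilton product q⊗(0,ω) = (0.3474590, -0.7819864, -0.0988446, -1.0478536)
q + ½dt·q⊗(0,ω), renormalized = (-0.1852, 0.7375, -0.1442, -0.6333)
p + v·dt = (-2.9640, 1.6120, -2.9640)
new velocity v' = (-1.5680, 0.3780, -1.5940)

p' = (-2.9640, 1.6120, -2.9640)
q' = (-0.1852, 0.7375, -0.1442, -0.6333)
v' = (-1.5680, 0.3780, -1.5940)
ω' = (-0.1304, -1.1599, 0.5861)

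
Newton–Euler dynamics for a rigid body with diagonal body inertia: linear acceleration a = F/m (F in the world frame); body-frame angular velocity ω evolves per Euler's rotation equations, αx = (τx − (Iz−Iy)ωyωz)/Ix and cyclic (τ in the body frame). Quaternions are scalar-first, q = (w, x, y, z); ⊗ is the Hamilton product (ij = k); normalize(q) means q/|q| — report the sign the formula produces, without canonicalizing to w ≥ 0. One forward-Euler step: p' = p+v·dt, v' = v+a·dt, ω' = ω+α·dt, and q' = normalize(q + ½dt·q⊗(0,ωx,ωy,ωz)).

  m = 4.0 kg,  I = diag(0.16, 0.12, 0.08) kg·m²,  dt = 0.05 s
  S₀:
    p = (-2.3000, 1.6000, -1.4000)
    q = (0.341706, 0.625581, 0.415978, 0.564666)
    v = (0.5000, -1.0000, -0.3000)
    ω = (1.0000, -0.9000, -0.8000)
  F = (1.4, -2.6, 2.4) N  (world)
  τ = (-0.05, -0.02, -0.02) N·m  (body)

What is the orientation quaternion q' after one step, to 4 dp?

q' = (0.3465, 0.6380, 0.4346, 0.5329)

2q̇ = q⊗(0,ω) = (0.2005320, 0.5171230, 0.7575954, -1.2523657)
updated quaternion q' = (0.3465, 0.6380, 0.4346, 0.5329)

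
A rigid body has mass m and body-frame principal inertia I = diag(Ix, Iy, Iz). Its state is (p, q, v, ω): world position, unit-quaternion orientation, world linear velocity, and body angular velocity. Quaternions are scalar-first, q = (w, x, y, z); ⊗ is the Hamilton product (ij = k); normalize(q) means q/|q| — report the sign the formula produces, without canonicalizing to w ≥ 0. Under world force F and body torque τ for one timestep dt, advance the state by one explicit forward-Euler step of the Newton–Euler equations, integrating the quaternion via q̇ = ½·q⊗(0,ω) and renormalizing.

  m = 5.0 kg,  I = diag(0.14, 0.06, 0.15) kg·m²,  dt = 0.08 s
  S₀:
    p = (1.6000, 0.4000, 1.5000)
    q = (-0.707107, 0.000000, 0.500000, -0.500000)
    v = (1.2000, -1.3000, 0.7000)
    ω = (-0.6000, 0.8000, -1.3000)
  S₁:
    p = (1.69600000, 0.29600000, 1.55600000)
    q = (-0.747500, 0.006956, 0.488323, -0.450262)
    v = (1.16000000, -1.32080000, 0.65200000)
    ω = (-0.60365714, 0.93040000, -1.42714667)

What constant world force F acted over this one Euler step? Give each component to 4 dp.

F = (-2.5000, -1.3000, -3.0000)

Δv = v₁−v₀ = (-0.04000000, -0.02080000, -0.04800000)
applied force F = (-2.5000, -1.3000, -3.0000)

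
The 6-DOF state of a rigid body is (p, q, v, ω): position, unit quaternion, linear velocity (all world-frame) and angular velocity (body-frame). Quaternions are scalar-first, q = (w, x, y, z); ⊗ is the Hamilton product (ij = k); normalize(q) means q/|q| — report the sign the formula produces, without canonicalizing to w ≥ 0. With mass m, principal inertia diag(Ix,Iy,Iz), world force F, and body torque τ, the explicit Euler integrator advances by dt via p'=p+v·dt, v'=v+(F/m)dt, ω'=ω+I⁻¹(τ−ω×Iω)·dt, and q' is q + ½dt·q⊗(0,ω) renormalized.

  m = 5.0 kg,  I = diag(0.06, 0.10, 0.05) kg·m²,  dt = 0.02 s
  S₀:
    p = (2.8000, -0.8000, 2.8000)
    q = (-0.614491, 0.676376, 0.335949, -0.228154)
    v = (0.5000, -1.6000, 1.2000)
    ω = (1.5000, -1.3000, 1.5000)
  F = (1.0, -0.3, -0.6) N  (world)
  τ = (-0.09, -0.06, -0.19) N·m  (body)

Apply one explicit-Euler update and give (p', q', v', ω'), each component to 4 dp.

p' = (2.8100, -0.8320, 2.8240)
q' = (-0.6167, 0.6690, 0.3303, -0.2511)
v' = (0.5040, -1.6012, 1.1976)
ω' = (1.4375, -1.3165, 1.4552)

precession coupling ω×(Iω) = (0.0975, 0.0225, -0.0780)
(τ − ω×Iω)/I = (-3.1250, -0.8250, -2.2400)
new body rate ω' = (1.4375, -1.3165, 1.4552)
2q̇ = q⊗(0,ω) = (-0.2355993, -0.7144132, -0.5579567, -2.3049488)
updated quaternion q' = (-0.6167, 0.6690, 0.3303, -0.2511)
linear accel F/m = (0.2000, -0.0600, -0.1200)
new position p' = (2.8100, -0.8320, 2.8240)
v' = v + a·dt = (0.5040, -1.6012, 1.1976)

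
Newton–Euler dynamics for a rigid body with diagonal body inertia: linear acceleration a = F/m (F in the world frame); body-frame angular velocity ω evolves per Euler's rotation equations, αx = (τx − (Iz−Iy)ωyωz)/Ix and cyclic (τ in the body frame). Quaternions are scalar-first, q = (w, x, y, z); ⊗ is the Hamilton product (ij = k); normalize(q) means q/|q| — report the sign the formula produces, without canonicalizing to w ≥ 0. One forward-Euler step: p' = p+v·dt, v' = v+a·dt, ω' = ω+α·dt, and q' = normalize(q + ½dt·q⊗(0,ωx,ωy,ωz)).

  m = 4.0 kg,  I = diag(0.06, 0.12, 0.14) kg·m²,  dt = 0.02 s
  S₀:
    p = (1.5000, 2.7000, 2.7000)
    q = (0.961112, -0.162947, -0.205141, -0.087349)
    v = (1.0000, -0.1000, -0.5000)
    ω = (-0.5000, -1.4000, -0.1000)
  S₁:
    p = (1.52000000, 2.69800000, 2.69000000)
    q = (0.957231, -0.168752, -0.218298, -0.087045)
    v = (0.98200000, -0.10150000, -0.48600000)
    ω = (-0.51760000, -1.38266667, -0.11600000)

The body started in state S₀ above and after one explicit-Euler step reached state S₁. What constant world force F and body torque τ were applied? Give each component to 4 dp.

F = (-3.6000, -0.3000, 2.8000)
τ = (-0.0500, 0.1000, -0.0700)

ω₁ − ω₀ = (-0.01760000, 0.01733333, -0.01600000)
gyro term ω₀×Iω₀ = (0.0028, -0.0040, 0.0420)
applied torque τ = (-0.0500, 0.1000, -0.0700)
v₁ − v₀ = (-0.01800000, -0.00150000, 0.01400000)
applied force F = (-3.6000, -0.3000, 2.8000)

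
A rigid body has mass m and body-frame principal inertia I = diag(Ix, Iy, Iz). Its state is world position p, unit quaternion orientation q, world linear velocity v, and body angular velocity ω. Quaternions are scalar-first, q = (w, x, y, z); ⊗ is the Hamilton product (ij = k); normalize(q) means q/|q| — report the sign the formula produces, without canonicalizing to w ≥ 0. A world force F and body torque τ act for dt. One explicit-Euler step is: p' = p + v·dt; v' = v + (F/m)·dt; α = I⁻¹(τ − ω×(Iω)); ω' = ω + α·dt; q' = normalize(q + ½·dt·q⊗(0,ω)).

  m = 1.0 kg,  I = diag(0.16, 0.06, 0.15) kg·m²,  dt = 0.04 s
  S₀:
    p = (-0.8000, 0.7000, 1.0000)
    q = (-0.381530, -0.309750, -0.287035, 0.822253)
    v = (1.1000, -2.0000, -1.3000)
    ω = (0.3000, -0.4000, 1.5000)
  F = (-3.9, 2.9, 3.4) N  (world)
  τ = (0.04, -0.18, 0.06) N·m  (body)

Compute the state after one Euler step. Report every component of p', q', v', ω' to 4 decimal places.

p' = p + v·dt = (-0.7560, 0.6200, 0.9480)
new velocity v' = (0.9440, -1.8840, -1.1640)
ω×(Iω) gyroscopic = (-0.0540, 0.0045, 0.0120)
α = I⁻¹(τ − ω×Iω) = (0.5875, -3.0750, 0.3200)
new body rate ω' = (0.3235, -0.5230, 1.5128)
Hamilton product q⊗(0,ω) = (-1.2552685, -0.2161103, 0.8639129, -0.3622845)
q + ½dt·q⊗(0,ω), renormalized = (-0.4064, -0.3139, -0.2696, 0.8146)

p' = (-0.7560, 0.6200, 0.9480)
q' = (-0.4064, -0.3139, -0.2696, 0.8146)
v' = (0.9440, -1.8840, -1.1640)
ω' = (0.3235, -0.5230, 1.5128)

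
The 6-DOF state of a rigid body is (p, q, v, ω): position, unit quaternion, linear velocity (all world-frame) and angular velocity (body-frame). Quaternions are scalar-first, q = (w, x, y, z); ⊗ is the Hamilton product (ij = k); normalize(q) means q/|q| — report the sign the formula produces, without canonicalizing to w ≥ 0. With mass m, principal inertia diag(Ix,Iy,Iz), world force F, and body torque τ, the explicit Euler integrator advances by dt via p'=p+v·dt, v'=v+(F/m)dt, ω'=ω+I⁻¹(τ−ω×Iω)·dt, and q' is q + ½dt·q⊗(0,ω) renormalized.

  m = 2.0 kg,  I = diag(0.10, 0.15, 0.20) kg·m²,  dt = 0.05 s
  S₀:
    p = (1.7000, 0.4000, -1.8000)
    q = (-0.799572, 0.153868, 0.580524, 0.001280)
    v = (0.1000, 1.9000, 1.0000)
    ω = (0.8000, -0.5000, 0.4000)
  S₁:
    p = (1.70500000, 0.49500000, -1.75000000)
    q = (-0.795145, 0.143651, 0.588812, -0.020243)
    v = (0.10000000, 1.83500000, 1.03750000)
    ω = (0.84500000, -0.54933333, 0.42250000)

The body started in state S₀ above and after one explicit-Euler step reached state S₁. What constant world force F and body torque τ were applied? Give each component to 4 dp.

F = (0.0000, -2.6000, 1.5000)
τ = (0.0800, -0.1800, 0.0700)

rate change Δω = (0.04500000, -0.04933333, 0.02250000)
precession coupling = (-0.0100, -0.0320, -0.0200)
applied torque τ = (0.0800, -0.1800, 0.0700)
Δv = v₁−v₀ = (0.00000000, -0.06500000, 0.03750000)
applied force F = (0.0000, -2.6000, 1.5000)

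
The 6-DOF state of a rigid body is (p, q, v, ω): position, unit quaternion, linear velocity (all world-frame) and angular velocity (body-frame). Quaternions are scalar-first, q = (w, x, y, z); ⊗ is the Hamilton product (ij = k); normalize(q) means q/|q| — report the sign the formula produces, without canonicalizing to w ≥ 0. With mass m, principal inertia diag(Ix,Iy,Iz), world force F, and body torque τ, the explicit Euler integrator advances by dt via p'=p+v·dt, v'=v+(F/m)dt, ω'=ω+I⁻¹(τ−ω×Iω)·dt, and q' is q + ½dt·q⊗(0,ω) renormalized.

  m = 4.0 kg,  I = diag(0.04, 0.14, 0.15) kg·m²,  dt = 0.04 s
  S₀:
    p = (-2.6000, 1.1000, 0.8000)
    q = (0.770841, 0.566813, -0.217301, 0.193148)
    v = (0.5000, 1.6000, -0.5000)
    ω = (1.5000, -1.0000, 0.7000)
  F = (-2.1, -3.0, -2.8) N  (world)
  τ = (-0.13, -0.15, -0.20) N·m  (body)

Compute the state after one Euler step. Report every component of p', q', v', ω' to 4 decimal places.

gyro term ω×Iω = (-0.0070, -0.1155, -0.1500)
angular accel α = (-3.0750, -0.2464, -0.3333)
new body rate ω' = (1.3770, -1.0099, 0.6867)
q⊗(0,ω) = (-1.2027241, 1.1972988, -0.8778881, 0.2987272)
q' = normalize(q + ½dt·q⊗(0,ω)) = (0.7462, 0.5903, -0.2347, 0.1990)
a = (-0.5250, -0.7500, -0.7000)
new position p' = (-2.5800, 1.1640, 0.7800)
new velocity v' = (0.4790, 1.5700, -0.5280)

p' = (-2.5800, 1.1640, 0.7800)
q' = (0.7462, 0.5903, -0.2347, 0.1990)
v' = (0.4790, 1.5700, -0.5280)
ω' = (1.3770, -1.0099, 0.6867)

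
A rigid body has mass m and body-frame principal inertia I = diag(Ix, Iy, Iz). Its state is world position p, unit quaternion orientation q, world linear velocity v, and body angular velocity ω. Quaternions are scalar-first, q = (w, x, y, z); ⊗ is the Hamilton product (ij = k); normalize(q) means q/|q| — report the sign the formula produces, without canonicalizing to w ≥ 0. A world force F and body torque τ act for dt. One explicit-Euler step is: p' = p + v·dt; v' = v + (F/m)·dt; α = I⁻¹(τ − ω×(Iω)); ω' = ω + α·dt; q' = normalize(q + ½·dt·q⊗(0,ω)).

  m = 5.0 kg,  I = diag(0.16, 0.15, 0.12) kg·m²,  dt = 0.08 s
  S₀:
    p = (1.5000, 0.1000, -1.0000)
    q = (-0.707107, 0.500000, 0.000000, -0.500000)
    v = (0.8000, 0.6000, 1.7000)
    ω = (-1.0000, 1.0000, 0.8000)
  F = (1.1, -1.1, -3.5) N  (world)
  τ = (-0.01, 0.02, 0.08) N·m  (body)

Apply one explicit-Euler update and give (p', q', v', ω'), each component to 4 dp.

p' = (1.5640, 0.1480, -0.8640)
q' = (-0.6697, 0.5471, -0.0242, -0.5016)
v' = (0.8176, 0.5824, 1.6440)
ω' = (-0.9930, 1.0277, 0.8467)

α = I⁻¹(τ − ω×Iω) = (0.0875, 0.3467, 0.5833)
new body rate ω' = (-0.9930, 1.0277, 0.8467)
Hamilton product q⊗(0,ω) = (0.9000000, 1.2071070, -0.6071070, -0.0656856)
q + ½dt·q⊗(0,ω), renormalized = (-0.6697, 0.5471, -0.0242, -0.5016)
a = (0.2200, -0.2200, -0.7000)
new position p' = (1.5640, 0.1480, -0.8640)
v + (F/m)dt = (0.8176, 0.5824, 1.6440)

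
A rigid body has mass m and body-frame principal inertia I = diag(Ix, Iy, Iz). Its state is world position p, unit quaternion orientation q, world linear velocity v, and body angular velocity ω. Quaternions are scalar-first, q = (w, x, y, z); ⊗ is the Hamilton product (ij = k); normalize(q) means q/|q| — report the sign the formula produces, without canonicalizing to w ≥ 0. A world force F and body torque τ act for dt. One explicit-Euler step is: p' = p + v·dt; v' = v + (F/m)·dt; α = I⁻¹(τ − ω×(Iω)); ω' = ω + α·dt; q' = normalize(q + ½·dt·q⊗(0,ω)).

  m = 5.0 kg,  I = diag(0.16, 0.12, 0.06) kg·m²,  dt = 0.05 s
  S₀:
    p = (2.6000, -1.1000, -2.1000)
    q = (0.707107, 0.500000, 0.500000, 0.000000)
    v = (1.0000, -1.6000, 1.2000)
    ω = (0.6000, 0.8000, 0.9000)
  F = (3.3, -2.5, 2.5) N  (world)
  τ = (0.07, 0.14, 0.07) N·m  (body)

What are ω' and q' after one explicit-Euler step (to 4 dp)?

precession coupling ω×(Iω) = (-0.0432, 0.0540, -0.0192)
α = I⁻¹(τ − ω×Iω) = (0.7075, 0.7167, 1.4867)
new body rate ω' = (0.6354, 0.8358, 0.9743)
q⊗(0,ω) = (-0.7000000, 0.8742642, 0.1156856, 0.7363963)
q + ½dt·q⊗(0,ω), renormalized = (0.6892, 0.5216, 0.5026, 0.0184)

ω' = (0.6354, 0.8358, 0.9743)
q' = (0.6892, 0.5216, 0.5026, 0.0184)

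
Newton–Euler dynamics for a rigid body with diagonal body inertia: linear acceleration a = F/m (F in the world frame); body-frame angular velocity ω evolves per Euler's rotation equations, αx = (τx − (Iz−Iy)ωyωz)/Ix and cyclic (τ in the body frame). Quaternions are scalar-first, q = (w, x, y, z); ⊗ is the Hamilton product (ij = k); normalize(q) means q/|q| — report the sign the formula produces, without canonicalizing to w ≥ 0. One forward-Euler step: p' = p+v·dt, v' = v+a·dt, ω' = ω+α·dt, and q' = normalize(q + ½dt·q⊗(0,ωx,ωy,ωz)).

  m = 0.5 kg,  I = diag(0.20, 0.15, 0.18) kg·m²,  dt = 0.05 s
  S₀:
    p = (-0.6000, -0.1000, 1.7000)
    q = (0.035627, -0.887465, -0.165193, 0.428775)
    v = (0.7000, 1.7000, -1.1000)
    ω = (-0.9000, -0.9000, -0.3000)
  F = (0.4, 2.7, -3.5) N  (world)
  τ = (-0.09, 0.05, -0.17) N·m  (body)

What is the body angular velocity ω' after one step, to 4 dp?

ω' = (-0.9245, -0.8851, -0.3360)

(τ − ω×Iω)/I = (-0.4905, 0.2973, -0.7194)
new body rate ω' = (-0.9245, -0.8851, -0.3360)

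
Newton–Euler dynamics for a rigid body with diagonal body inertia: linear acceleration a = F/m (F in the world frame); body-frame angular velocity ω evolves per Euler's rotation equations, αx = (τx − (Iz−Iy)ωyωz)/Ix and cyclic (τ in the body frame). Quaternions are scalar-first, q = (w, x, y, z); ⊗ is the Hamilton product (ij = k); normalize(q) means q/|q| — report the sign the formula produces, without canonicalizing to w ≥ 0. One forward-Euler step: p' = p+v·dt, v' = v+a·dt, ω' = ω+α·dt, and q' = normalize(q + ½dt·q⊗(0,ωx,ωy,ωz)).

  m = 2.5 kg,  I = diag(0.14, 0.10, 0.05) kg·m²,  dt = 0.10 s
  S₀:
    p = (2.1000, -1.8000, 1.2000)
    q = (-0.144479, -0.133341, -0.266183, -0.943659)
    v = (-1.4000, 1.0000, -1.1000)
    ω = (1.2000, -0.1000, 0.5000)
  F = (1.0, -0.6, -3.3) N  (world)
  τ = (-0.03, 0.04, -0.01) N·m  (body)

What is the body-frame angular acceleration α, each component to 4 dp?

ω×(Iω) gyroscopic = (0.0025, 0.0540, 0.0048)
α = I⁻¹(τ − ω×Iω) = (-0.2321, -0.1400, -0.2960)

α = (-0.2321, -0.1400, -0.2960)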